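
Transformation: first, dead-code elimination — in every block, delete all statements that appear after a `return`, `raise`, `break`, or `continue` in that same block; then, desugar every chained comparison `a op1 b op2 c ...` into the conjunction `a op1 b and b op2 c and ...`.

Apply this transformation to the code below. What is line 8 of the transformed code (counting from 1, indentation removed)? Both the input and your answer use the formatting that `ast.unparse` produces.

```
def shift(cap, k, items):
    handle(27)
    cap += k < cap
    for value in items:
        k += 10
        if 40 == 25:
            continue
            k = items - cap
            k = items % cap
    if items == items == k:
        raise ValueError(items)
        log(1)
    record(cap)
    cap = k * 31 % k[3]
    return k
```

Transformed code:
def shift(cap, k, items):
    handle(27)
    cap += k < cap
    for value in items:
        k += 10
        if 40 == 25:
            continue
    if items == items and items == k:
        raise ValueError(items)
    record(cap)
    cap = k * 31 % k[3]
    return k

if items == items and items == k:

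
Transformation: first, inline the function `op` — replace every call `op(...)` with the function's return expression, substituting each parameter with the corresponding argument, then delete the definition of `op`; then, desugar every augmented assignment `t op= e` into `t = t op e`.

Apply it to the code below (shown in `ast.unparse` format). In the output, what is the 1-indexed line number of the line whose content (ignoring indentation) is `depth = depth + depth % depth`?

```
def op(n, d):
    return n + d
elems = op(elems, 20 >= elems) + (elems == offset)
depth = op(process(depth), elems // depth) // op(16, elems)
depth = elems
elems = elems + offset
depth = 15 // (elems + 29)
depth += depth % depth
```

Transformed code:
elems = elems + (20 >= elems) + (elems == offset)
depth = (process(depth) + elems // depth) // (16 + elems)
depth = elems
elems = elems + offset
depth = 15 // (elems + 29)
depth = depth + depth % depth

6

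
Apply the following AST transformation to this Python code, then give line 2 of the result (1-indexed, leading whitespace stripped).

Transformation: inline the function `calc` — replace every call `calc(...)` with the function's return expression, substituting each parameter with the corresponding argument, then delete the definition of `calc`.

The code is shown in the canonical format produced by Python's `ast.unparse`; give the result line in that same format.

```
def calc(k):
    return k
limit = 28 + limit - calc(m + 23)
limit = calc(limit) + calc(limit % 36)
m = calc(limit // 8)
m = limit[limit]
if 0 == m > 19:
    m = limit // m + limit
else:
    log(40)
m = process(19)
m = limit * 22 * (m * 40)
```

limit = limit + limit % 36

Transformed code:
limit = 28 + limit - (m + 23)
limit = limit + limit % 36
m = limit // 8
m = limit[limit]
if 0 == m > 19:
    m = limit // m + limit
else:
    log(40)
m = process(19)
m = limit * 22 * (m * 40)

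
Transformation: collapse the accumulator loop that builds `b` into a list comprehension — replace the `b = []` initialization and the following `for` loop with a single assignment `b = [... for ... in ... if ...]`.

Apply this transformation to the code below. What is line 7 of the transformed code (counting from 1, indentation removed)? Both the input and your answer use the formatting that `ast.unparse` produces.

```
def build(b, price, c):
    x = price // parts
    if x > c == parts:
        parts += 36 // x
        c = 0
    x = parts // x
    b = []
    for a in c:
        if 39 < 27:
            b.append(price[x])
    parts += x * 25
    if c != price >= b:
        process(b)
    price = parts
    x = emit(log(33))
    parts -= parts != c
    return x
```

Transformed code:
def build(b, price, c):
    x = price // parts
    if x > c == parts:
        parts += 36 // x
        c = 0
    x = parts // x
    b = [price[x] for a in c if 39 < 27]
    parts += x * 25
    if c != price >= b:
        process(b)
    price = parts
    x = emit(log(33))
    parts -= parts != c
    return x

b = [price[x] for a in c if 39 < 27]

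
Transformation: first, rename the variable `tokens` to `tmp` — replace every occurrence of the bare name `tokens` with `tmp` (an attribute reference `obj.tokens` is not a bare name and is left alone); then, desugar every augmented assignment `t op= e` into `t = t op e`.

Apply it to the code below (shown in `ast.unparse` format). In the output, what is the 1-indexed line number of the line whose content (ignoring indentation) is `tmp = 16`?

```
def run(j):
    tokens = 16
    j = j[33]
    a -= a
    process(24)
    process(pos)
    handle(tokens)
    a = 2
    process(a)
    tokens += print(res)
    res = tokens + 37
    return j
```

2

Transformed code:
def run(j):
    tmp = 16
    j = j[33]
    a = a - a
    process(24)
    process(pos)
    handle(tmp)
    a = 2
    process(a)
    tmp = tmp + print(res)
    res = tmp + 37
    return j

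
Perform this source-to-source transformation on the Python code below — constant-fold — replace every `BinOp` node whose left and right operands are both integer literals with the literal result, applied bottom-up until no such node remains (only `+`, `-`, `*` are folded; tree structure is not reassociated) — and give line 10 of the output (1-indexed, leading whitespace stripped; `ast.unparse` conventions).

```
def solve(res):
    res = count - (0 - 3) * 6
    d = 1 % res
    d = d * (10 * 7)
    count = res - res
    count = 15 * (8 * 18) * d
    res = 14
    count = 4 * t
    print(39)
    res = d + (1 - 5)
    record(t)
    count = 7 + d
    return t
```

Transformed code:
def solve(res):
    res = count - -18
    d = 1 % res
    d = d * 70
    count = res - res
    count = 2160 * d
    res = 14
    count = 4 * t
    print(39)
    res = d + -4
    record(t)
    count = 7 + d
    return t

res = d + -4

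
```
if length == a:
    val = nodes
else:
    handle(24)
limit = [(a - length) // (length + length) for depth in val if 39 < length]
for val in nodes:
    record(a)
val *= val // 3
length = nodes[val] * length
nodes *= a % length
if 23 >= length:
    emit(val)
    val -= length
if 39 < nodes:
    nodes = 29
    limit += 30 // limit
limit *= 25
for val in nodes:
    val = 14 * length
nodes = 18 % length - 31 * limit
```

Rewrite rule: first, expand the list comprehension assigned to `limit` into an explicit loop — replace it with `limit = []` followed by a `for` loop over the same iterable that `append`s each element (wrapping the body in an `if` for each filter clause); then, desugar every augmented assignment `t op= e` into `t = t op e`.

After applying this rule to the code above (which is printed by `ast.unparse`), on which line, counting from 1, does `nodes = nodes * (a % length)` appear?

Transformed code:
if length == a:
    val = nodes
else:
    handle(24)
limit = []
for depth in val:
    if 39 < length:
        limit.append((a - length) // (length + length))
for val in nodes:
    record(a)
val = val * (val // 3)
length = nodes[val] * length
nodes = nodes * (a % length)
if 23 >= length:
    emit(val)
    val = val - length
if 39 < nodes:
    nodes = 29
    limit = limit + 30 // limit
limit = limit * 25
for val in nodes:
    val = 14 * length
nodes = 18 % length - 31 * limit

13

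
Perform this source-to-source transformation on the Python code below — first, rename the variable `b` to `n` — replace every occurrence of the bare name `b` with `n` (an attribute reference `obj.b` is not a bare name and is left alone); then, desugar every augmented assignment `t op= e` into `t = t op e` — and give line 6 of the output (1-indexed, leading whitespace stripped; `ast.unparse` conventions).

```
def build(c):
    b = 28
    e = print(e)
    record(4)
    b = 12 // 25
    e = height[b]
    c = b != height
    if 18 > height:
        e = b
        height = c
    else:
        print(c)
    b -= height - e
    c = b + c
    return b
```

Transformed code:
def build(c):
    n = 28
    e = print(e)
    record(4)
    n = 12 // 25
    e = height[n]
    c = n != height
    if 18 > height:
        e = n
        height = c
    else:
        print(c)
    n = n - (height - e)
    c = n + c
    return n

e = height[n]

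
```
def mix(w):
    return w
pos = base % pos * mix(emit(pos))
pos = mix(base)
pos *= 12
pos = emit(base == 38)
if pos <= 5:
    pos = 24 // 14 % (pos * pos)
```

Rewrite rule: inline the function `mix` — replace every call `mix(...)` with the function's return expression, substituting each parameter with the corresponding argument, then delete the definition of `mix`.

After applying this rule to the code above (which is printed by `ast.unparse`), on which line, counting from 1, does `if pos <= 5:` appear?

5

Transformed code:
pos = base % pos * emit(pos)
pos = base
pos *= 12
pos = emit(base == 38)
if pos <= 5:
    pos = 24 // 14 % (pos * pos)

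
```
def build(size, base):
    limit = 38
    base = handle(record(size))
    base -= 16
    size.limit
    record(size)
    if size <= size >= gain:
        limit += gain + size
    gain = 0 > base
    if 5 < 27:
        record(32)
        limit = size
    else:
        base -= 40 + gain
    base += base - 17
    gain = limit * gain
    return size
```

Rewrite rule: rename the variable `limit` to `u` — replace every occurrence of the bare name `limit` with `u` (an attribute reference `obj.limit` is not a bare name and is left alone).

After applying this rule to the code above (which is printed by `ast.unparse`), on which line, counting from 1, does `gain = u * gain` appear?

Transformed code:
def build(size, base):
    u = 38
    base = handle(record(size))
    base -= 16
    size.limit
    record(size)
    if size <= size >= gain:
        u += gain + size
    gain = 0 > base
    if 5 < 27:
        record(32)
        u = size
    else:
        base -= 40 + gain
    base += base - 17
    gain = u * gain
    return size

16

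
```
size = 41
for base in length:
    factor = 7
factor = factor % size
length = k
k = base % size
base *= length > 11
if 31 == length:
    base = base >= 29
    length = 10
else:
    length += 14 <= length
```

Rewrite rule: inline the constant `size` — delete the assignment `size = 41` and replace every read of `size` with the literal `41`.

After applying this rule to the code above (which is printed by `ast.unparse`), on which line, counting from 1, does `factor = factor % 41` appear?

Transformed code:
for base in length:
    factor = 7
factor = factor % 41
length = k
k = base % 41
base *= length > 11
if 31 == length:
    base = base >= 29
    length = 10
else:
    length += 14 <= length

3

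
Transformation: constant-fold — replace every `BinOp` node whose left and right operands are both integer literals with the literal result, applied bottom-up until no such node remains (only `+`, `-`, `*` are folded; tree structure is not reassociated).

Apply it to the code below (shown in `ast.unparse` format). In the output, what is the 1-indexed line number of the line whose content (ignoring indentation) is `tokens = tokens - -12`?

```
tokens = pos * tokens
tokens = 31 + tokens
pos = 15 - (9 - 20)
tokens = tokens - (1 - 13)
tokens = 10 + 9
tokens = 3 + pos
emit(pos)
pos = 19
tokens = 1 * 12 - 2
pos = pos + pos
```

Transformed code:
tokens = pos * tokens
tokens = 31 + tokens
pos = 26
tokens = tokens - -12
tokens = 19
tokens = 3 + pos
emit(pos)
pos = 19
tokens = 10
pos = pos + pos

4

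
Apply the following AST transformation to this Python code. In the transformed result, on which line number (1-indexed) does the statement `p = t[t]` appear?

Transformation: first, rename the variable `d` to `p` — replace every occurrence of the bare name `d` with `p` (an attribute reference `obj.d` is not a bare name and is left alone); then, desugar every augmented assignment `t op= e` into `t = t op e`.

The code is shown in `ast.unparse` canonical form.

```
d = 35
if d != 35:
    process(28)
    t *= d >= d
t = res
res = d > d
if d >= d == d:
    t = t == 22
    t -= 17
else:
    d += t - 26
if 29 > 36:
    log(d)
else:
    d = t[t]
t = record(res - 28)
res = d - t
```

15

Transformed code:
p = 35
if p != 35:
    process(28)
    t = t * (p >= p)
t = res
res = p > p
if p >= p == p:
    t = t == 22
    t = t - 17
else:
    p = p + (t - 26)
if 29 > 36:
    log(p)
else:
    p = t[t]
t = record(res - 28)
res = p - t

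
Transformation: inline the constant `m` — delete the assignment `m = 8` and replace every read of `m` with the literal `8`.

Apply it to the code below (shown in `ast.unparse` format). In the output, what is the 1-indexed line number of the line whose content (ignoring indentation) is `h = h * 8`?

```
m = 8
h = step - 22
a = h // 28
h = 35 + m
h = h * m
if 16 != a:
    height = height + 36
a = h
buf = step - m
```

4

Transformed code:
h = step - 22
a = h // 28
h = 35 + 8
h = h * 8
if 16 != a:
    height = height + 36
a = h
buf = step - 8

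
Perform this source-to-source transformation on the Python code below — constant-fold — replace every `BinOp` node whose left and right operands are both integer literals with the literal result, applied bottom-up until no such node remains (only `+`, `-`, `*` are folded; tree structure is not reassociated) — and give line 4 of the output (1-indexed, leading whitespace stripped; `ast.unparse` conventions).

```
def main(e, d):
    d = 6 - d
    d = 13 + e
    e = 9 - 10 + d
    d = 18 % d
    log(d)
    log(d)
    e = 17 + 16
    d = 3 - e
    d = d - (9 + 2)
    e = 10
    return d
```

Transformed code:
def main(e, d):
    d = 6 - d
    d = 13 + e
    e = -1 + d
    d = 18 % d
    log(d)
    log(d)
    e = 33
    d = 3 - e
    d = d - 11
    e = 10
    return d

e = -1 + d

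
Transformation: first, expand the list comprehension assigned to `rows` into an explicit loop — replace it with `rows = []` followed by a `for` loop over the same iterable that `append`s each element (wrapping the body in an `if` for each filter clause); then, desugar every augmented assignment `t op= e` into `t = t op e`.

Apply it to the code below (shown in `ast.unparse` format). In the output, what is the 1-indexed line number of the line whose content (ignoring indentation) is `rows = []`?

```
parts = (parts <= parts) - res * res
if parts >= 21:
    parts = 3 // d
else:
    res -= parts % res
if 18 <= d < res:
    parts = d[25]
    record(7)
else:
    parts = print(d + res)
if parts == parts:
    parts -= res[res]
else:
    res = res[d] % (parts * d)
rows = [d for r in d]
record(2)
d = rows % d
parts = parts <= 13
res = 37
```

15

Transformed code:
parts = (parts <= parts) - res * res
if parts >= 21:
    parts = 3 // d
else:
    res = res - parts % res
if 18 <= d < res:
    parts = d[25]
    record(7)
else:
    parts = print(d + res)
if parts == parts:
    parts = parts - res[res]
else:
    res = res[d] % (parts * d)
rows = []
for r in d:
    rows.append(d)
record(2)
d = rows % d
parts = parts <= 13
res = 37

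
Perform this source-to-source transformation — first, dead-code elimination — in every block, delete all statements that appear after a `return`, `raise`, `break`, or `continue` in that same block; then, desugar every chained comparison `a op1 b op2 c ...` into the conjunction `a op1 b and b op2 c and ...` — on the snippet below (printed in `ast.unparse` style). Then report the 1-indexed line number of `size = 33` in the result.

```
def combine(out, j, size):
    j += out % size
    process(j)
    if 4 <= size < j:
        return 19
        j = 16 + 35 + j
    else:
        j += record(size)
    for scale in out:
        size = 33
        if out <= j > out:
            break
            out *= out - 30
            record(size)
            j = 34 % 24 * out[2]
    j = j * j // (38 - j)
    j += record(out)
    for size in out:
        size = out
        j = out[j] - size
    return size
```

Transformed code:
def combine(out, j, size):
    j += out % size
    process(j)
    if 4 <= size and size < j:
        return 19
    else:
        j += record(size)
    for scale in out:
        size = 33
        if out <= j and j > out:
            break
    j = j * j // (38 - j)
    j += record(out)
    for size in out:
        size = out
        j = out[j] - size
    return size

9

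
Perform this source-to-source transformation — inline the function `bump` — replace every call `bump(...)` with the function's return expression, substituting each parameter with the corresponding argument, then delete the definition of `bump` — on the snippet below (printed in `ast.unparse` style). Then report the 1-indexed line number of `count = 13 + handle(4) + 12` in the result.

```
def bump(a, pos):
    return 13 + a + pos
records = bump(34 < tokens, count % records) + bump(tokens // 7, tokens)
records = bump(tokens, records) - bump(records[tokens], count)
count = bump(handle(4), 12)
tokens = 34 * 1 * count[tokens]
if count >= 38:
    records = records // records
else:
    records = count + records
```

3

Transformed code:
records = 13 + (34 < tokens) + count % records + (13 + tokens // 7 + tokens)
records = 13 + tokens + records - (13 + records[tokens] + count)
count = 13 + handle(4) + 12
tokens = 34 * 1 * count[tokens]
if count >= 38:
    records = records // records
else:
    records = count + records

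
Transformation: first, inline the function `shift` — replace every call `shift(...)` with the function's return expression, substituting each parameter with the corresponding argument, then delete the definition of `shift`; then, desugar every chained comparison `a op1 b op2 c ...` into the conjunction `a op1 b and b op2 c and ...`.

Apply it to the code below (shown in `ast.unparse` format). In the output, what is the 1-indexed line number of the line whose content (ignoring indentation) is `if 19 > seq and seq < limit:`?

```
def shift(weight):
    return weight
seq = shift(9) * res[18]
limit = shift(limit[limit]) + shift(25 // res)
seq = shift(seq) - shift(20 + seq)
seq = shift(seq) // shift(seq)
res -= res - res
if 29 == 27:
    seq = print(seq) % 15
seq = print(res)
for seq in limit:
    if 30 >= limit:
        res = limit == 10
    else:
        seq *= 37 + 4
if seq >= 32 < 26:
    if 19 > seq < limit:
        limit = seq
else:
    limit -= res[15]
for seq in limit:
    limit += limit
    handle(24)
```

Transformed code:
seq = 9 * res[18]
limit = limit[limit] + 25 // res
seq = seq - (20 + seq)
seq = seq // seq
res -= res - res
if 29 == 27:
    seq = print(seq) % 15
seq = print(res)
for seq in limit:
    if 30 >= limit:
        res = limit == 10
    else:
        seq *= 37 + 4
if seq >= 32 and 32 < 26:
    if 19 > seq and seq < limit:
        limit = seq
else:
    limit -= res[15]
for seq in limit:
    limit += limit
    handle(24)

15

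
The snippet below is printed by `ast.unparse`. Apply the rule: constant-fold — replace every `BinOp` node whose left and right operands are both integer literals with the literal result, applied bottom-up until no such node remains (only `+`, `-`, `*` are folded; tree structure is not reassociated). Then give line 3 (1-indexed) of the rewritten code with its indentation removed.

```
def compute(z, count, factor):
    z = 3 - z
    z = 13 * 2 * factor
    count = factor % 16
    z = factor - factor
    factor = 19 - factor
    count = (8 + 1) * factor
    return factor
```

z = 26 * factor

Transformed code:
def compute(z, count, factor):
    z = 3 - z
    z = 26 * factor
    count = factor % 16
    z = factor - factor
    factor = 19 - factor
    count = 9 * factor
    return factor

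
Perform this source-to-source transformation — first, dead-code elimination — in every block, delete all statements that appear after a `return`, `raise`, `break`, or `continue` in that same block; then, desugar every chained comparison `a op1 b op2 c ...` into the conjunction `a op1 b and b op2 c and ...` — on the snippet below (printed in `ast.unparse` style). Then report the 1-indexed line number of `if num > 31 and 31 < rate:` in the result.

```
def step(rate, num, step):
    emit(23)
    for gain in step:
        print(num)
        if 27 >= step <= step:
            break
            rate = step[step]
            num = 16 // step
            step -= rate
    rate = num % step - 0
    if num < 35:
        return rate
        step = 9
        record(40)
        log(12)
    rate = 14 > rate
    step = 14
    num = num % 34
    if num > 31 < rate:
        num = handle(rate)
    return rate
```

13

Transformed code:
def step(rate, num, step):
    emit(23)
    for gain in step:
        print(num)
        if 27 >= step and step <= step:
            break
    rate = num % step - 0
    if num < 35:
        return rate
    rate = 14 > rate
    step = 14
    num = num % 34
    if num > 31 and 31 < rate:
        num = handle(rate)
    return rate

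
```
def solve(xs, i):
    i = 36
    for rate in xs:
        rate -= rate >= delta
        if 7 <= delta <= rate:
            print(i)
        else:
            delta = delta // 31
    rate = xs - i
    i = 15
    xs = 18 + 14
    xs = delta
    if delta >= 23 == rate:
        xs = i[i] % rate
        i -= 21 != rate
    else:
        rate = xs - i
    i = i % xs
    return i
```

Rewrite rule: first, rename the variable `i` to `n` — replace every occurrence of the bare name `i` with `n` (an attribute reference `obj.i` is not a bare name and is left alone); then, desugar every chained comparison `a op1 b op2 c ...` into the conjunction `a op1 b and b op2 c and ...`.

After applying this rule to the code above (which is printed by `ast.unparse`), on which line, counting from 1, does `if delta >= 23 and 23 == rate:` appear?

13

Transformed code:
def solve(xs, n):
    n = 36
    for rate in xs:
        rate -= rate >= delta
        if 7 <= delta and delta <= rate:
            print(n)
        else:
            delta = delta // 31
    rate = xs - n
    n = 15
    xs = 18 + 14
    xs = delta
    if delta >= 23 and 23 == rate:
        xs = n[n] % rate
        n -= 21 != rate
    else:
        rate = xs - n
    n = n % xs
    return n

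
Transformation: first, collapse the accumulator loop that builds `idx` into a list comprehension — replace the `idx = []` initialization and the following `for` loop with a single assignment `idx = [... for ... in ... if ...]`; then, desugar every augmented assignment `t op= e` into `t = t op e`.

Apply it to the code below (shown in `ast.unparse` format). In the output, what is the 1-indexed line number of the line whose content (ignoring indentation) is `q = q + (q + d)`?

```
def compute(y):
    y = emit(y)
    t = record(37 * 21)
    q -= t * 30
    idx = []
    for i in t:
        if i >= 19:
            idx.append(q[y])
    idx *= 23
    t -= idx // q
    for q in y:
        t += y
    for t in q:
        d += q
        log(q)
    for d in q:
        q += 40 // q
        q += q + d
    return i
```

15

Transformed code:
def compute(y):
    y = emit(y)
    t = record(37 * 21)
    q = q - t * 30
    idx = [q[y] for i in t if i >= 19]
    idx = idx * 23
    t = t - idx // q
    for q in y:
        t = t + y
    for t in q:
        d = d + q
        log(q)
    for d in q:
        q = q + 40 // q
        q = q + (q + d)
    return i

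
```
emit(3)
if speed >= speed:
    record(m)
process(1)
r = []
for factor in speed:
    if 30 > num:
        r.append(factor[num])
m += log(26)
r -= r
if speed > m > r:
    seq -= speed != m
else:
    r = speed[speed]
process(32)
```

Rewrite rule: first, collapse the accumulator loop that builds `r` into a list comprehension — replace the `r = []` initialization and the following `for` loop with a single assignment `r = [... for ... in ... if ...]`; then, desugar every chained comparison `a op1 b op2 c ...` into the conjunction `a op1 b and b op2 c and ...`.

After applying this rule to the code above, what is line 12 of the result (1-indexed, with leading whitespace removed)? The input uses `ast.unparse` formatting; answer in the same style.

Transformed code:
emit(3)
if speed >= speed:
    record(m)
process(1)
r = [factor[num] for factor in speed if 30 > num]
m += log(26)
r -= r
if speed > m and m > r:
    seq -= speed != m
else:
    r = speed[speed]
process(32)

process(32)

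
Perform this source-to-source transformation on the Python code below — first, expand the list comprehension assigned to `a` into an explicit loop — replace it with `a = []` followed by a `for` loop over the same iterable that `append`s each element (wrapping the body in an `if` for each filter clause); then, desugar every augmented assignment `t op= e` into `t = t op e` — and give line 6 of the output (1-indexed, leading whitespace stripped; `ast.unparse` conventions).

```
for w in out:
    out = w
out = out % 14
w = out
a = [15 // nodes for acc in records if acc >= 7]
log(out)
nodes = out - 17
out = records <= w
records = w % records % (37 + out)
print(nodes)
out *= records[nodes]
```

for acc in records:

Transformed code:
for w in out:
    out = w
out = out % 14
w = out
a = []
for acc in records:
    if acc >= 7:
        a.append(15 // nodes)
log(out)
nodes = out - 17
out = records <= w
records = w % records % (37 + out)
print(nodes)
out = out * records[nodes]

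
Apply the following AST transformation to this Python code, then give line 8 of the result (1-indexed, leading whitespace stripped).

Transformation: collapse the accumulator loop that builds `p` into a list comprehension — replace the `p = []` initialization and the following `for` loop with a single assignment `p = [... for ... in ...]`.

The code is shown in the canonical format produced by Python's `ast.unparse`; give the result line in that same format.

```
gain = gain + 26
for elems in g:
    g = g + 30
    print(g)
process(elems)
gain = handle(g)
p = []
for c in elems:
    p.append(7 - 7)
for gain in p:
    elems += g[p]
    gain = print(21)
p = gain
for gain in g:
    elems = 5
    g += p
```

for gain in p:

Transformed code:
gain = gain + 26
for elems in g:
    g = g + 30
    print(g)
process(elems)
gain = handle(g)
p = [7 - 7 for c in elems]
for gain in p:
    elems += g[p]
    gain = print(21)
p = gain
for gain in g:
    elems = 5
    g += p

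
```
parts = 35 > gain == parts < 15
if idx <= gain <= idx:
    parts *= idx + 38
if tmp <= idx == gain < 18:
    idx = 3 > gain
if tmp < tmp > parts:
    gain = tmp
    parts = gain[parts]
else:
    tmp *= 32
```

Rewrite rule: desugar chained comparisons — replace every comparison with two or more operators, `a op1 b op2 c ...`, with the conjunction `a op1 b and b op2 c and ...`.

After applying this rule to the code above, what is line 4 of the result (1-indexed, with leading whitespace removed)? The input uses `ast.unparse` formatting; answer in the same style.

Transformed code:
parts = 35 > gain and gain == parts and (parts < 15)
if idx <= gain and gain <= idx:
    parts *= idx + 38
if tmp <= idx and idx == gain and (gain < 18):
    idx = 3 > gain
if tmp < tmp and tmp > parts:
    gain = tmp
    parts = gain[parts]
else:
    tmp *= 32

if tmp <= idx and idx == gain and (gain < 18):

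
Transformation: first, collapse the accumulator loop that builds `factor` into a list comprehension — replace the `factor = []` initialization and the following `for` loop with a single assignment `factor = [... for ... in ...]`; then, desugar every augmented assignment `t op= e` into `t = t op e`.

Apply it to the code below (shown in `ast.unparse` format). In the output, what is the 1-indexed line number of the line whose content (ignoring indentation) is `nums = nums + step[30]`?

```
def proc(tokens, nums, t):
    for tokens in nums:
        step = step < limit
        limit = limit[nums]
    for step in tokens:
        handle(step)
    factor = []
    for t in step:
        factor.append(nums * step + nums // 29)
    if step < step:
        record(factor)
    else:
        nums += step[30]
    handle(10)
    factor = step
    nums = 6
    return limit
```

11

Transformed code:
def proc(tokens, nums, t):
    for tokens in nums:
        step = step < limit
        limit = limit[nums]
    for step in tokens:
        handle(step)
    factor = [nums * step + nums // 29 for t in step]
    if step < step:
        record(factor)
    else:
        nums = nums + step[30]
    handle(10)
    factor = step
    nums = 6
    return limit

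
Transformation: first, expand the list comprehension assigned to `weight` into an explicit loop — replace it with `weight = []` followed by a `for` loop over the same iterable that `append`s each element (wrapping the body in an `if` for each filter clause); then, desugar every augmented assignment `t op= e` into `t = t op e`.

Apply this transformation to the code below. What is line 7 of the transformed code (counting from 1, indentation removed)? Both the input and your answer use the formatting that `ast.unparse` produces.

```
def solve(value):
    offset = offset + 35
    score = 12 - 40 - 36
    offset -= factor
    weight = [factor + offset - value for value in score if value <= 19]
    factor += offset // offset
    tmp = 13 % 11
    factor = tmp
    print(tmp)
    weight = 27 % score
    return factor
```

if value <= 19:

Transformed code:
def solve(value):
    offset = offset + 35
    score = 12 - 40 - 36
    offset = offset - factor
    weight = []
    for value in score:
        if value <= 19:
            weight.append(factor + offset - value)
    factor = factor + offset // offset
    tmp = 13 % 11
    factor = tmp
    print(tmp)
    weight = 27 % score
    return factor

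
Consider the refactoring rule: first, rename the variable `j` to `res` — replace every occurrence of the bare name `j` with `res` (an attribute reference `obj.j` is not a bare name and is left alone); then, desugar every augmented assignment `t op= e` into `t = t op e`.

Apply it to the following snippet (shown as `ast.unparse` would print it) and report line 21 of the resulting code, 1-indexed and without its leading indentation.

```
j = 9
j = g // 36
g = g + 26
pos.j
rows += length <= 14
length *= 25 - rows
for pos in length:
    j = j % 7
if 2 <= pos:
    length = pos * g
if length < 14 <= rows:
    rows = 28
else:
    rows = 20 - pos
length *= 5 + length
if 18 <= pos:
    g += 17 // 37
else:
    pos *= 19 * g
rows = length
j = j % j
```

Transformed code:
res = 9
res = g // 36
g = g + 26
pos.j
rows = rows + (length <= 14)
length = length * (25 - rows)
for pos in length:
    res = res % 7
if 2 <= pos:
    length = pos * g
if length < 14 <= rows:
    rows = 28
else:
    rows = 20 - pos
length = length * (5 + length)
if 18 <= pos:
    g = g + 17 // 37
else:
    pos = pos * (19 * g)
rows = length
res = res % res

res = res % res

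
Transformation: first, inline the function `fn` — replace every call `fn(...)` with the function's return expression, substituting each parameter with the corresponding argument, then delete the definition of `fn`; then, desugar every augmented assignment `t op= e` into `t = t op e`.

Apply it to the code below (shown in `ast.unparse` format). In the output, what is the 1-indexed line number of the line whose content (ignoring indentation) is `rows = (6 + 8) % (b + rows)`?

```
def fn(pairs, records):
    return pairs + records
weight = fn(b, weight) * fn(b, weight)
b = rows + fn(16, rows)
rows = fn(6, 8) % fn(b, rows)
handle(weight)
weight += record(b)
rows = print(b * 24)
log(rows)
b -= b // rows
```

Transformed code:
weight = (b + weight) * (b + weight)
b = rows + (16 + rows)
rows = (6 + 8) % (b + rows)
handle(weight)
weight = weight + record(b)
rows = print(b * 24)
log(rows)
b = b - b // rows

3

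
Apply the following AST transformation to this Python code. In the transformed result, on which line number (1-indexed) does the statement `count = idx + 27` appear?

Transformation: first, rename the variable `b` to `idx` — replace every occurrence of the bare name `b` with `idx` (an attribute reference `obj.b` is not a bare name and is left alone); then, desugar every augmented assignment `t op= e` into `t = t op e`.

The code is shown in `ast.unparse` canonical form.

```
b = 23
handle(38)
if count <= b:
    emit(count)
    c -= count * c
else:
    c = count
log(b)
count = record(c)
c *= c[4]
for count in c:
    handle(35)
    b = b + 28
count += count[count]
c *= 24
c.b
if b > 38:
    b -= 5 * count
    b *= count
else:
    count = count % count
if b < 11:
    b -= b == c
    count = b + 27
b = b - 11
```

Transformed code:
idx = 23
handle(38)
if count <= idx:
    emit(count)
    c = c - count * c
else:
    c = count
log(idx)
count = record(c)
c = c * c[4]
for count in c:
    handle(35)
    idx = idx + 28
count = count + count[count]
c = c * 24
c.b
if idx > 38:
    idx = idx - 5 * count
    idx = idx * count
else:
    count = count % count
if idx < 11:
    idx = idx - (idx == c)
    count = idx + 27
idx = idx - 11

24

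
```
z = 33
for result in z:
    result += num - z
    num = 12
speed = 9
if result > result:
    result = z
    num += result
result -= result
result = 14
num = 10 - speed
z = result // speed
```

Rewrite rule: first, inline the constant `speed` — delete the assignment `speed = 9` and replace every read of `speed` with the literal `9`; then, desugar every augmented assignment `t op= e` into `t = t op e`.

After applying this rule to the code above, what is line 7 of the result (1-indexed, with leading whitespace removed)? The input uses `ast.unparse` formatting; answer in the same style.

num = num + result

Transformed code:
z = 33
for result in z:
    result = result + (num - z)
    num = 12
if result > result:
    result = z
    num = num + result
result = result - result
result = 14
num = 10 - 9
z = result // 9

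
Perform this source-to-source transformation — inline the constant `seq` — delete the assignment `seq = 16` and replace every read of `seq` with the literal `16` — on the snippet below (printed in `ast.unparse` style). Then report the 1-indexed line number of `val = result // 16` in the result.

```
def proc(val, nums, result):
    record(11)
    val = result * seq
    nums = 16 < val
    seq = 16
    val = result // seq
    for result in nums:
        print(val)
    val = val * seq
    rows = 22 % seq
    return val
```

5

Transformed code:
def proc(val, nums, result):
    record(11)
    val = result * 16
    nums = 16 < val
    val = result // 16
    for result in nums:
        print(val)
    val = val * 16
    rows = 22 % 16
    return val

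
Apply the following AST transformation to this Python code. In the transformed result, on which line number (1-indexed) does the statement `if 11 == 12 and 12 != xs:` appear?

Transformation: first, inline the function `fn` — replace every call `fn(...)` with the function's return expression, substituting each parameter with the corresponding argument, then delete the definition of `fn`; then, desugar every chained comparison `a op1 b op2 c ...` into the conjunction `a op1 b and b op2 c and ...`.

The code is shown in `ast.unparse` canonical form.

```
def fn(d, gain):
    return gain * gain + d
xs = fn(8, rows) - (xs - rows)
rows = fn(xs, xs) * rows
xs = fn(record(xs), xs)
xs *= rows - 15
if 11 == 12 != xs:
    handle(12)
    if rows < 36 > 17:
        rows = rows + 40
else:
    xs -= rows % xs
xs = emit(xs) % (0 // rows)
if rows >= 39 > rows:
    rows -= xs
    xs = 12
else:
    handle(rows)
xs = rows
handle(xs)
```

5

Transformed code:
xs = rows * rows + 8 - (xs - rows)
rows = (xs * xs + xs) * rows
xs = xs * xs + record(xs)
xs *= rows - 15
if 11 == 12 and 12 != xs:
    handle(12)
    if rows < 36 and 36 > 17:
        rows = rows + 40
else:
    xs -= rows % xs
xs = emit(xs) % (0 // rows)
if rows >= 39 and 39 > rows:
    rows -= xs
    xs = 12
else:
    handle(rows)
xs = rows
handle(xs)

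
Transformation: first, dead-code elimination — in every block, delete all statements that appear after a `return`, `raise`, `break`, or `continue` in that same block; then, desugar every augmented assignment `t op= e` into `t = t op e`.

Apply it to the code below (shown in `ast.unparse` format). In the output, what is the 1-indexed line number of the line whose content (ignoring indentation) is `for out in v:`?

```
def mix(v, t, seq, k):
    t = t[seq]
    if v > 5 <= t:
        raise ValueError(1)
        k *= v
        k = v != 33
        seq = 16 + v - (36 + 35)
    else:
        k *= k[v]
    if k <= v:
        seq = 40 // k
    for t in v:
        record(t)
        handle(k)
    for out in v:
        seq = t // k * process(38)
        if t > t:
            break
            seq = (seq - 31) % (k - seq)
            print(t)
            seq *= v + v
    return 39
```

Transformed code:
def mix(v, t, seq, k):
    t = t[seq]
    if v > 5 <= t:
        raise ValueError(1)
    else:
        k = k * k[v]
    if k <= v:
        seq = 40 // k
    for t in v:
        record(t)
        handle(k)
    for out in v:
        seq = t // k * process(38)
        if t > t:
            break
    return 39

12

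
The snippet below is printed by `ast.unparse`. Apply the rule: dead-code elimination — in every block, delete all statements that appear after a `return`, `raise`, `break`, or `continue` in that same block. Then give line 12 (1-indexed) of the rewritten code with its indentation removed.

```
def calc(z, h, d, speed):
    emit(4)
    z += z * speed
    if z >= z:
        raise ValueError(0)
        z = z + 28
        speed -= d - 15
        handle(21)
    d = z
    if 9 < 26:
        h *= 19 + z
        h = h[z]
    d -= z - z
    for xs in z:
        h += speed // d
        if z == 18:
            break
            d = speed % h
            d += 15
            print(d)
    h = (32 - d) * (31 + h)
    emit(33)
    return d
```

h += speed // d

Transformed code:
def calc(z, h, d, speed):
    emit(4)
    z += z * speed
    if z >= z:
        raise ValueError(0)
    d = z
    if 9 < 26:
        h *= 19 + z
        h = h[z]
    d -= z - z
    for xs in z:
        h += speed // d
        if z == 18:
            break
    h = (32 - d) * (31 + h)
    emit(33)
    return d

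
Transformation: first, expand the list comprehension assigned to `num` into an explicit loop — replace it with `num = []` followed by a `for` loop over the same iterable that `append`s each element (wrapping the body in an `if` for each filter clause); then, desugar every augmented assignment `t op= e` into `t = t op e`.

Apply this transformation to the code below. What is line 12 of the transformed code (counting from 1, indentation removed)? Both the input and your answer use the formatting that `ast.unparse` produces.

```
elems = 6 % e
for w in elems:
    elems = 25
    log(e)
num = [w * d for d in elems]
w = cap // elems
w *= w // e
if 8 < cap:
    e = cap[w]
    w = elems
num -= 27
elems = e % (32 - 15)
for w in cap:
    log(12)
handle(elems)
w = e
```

Transformed code:
elems = 6 % e
for w in elems:
    elems = 25
    log(e)
num = []
for d in elems:
    num.append(w * d)
w = cap // elems
w = w * (w // e)
if 8 < cap:
    e = cap[w]
    w = elems
num = num - 27
elems = e % (32 - 15)
for w in cap:
    log(12)
handle(elems)
w = e

w = elems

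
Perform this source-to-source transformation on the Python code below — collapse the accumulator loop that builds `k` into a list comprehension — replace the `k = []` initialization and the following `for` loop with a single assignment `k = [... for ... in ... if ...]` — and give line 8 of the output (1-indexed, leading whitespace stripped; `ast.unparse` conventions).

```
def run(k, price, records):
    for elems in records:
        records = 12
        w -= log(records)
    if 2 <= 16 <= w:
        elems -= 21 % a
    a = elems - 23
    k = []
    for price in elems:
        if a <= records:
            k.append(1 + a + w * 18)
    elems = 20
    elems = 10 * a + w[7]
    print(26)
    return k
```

Transformed code:
def run(k, price, records):
    for elems in records:
        records = 12
        w -= log(records)
    if 2 <= 16 <= w:
        elems -= 21 % a
    a = elems - 23
    k = [1 + a + w * 18 for price in elems if a <= records]
    elems = 20
    elems = 10 * a + w[7]
    print(26)
    return k

k = [1 + a + w * 18 for price in elems if a <= records]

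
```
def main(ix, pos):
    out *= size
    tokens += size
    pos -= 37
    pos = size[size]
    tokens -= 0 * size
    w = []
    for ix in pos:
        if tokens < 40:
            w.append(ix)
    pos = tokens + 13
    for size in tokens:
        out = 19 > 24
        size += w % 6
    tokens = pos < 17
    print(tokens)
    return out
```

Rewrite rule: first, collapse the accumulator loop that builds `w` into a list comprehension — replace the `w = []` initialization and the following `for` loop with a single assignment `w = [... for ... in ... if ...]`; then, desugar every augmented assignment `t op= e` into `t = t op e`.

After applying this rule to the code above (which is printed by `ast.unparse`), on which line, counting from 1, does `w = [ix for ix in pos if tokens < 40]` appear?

Transformed code:
def main(ix, pos):
    out = out * size
    tokens = tokens + size
    pos = pos - 37
    pos = size[size]
    tokens = tokens - 0 * size
    w = [ix for ix in pos if tokens < 40]
    pos = tokens + 13
    for size in tokens:
        out = 19 > 24
        size = size + w % 6
    tokens = pos < 17
    print(tokens)
    return out

7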